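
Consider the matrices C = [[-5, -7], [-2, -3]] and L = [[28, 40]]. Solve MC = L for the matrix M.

Since C sits to the right of M, M = LC⁻¹.
C has determinant 1; C⁻¹ = [[-3, 7], [2, -5]].
M = LC⁻¹ = [[28, 40]] · [[-3, 7], [2, -5]] = [[-4, -4]].

M = [[-4, -4]]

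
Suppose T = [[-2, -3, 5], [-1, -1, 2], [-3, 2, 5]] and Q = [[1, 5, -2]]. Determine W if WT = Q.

W = [[1, -6, 1]]

Right-multiplying both sides by T⁻¹ gives W = QT⁻¹.
det T = -4, so T⁻¹ = [[9/4, -25/4, 1/4], [1/4, -5/4, 1/4], [5/4, -13/4, 1/4]].
W = QT⁻¹ = [[1, 5, -2]] · [[9/4, -25/4, 1/4], [1/4, -5/4, 1/4], [5/4, -13/4, 1/4]] = [[1, -6, 1]].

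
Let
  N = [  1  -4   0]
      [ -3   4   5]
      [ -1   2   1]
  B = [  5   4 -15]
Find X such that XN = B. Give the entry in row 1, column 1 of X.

Since N sits to the right of X, X = BN⁻¹.
det N = 2; the adjugate gives N⁻¹ = [[-3, 2, -10], [-1, 1/2, -5/2], [-1, 1, -4]].
X = BN⁻¹ = [[5, 4, -15]] · [[-3, 2, -10], [-1, 1/2, -5/2], [-1, 1, -4]] = [[-4, -3, 0]].

-4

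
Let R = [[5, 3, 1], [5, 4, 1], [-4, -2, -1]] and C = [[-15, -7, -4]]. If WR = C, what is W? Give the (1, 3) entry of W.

5

Right-multiplying both sides by R⁻¹ gives W = CR⁻¹.
det R = -1, so R⁻¹ = [[2, -1, 1], [-1, 1, 0], [-6, 2, -5]].
W = CR⁻¹ = [[-15, -7, -4]] · [[2, -1, 1], [-1, 1, 0], [-6, 2, -5]] = [[1, 0, 5]].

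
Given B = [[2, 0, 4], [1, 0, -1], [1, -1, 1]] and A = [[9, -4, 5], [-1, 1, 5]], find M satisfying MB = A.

M = [[1, 3, 4], [1, -2, -1]]

Since B sits to the right of M, M = AB⁻¹.
det B = -6; the adjugate gives B⁻¹ = [[1/6, 2/3, 0], [1/3, 1/3, -1], [1/6, -1/3, 0]].
M = AB⁻¹ = [[9, -4, 5], [-1, 1, 5]] · [[1/6, 2/3, 0], [1/3, 1/3, -1], [1/6, -1/3, 0]] = [[1, 3, 4], [1, -2, -1]].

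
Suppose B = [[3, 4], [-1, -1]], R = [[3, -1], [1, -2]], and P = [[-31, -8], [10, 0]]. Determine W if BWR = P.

Left-multiply by B⁻¹ and right-multiply by R⁻¹: W = B⁻¹PR⁻¹.
det B = 1; the adjugate gives B⁻¹ = [[-1, -4], [1, 3]].
det R = -5; the adjugate gives R⁻¹ = [[2/5, -1/5], [1/5, -3/5]].
B⁻¹P = [[-9, 8], [-1, -8]].
W = (B⁻¹P)R⁻¹ = [[-2, -3], [-2, 5]].

W = [[-2, -3], [-2, 5]]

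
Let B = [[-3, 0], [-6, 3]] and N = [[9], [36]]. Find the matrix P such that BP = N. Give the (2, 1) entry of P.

Since B multiplies P on the left, P = B⁻¹N.
det B = -9; the adjugate gives B⁻¹ = [[-1/3, 0], [-2/3, 1/3]].
P = B⁻¹N = [[-1/3, 0], [-2/3, 1/3]] · [[9], [36]] = [[-3], [6]].

6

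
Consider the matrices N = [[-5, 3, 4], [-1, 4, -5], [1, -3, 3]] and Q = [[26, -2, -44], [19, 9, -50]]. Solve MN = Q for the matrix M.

N is on the right of M, so right-multiply by N⁻¹: M = QN⁻¹.
N has determinant 5; N⁻¹ = [[-3/5, -21/5, -31/5], [-2/5, -19/5, -29/5], [-1/5, -12/5, -17/5]].
M = QN⁻¹ = [[26, -2, -44], [19, 9, -50]] · [[-3/5, -21/5, -31/5], [-2/5, -19/5, -29/5], [-1/5, -12/5, -17/5]] = [[-6, 4, 0], [-5, 6, 0]].

M = [[-6, 4, 0], [-5, 6, 0]]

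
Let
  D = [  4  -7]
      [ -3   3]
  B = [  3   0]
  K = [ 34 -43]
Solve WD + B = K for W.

WD = K − B = [[31, -43]].
Since D sits to the right of W, W = (K − B)D⁻¹.
det D = -9, so D⁻¹ = [[-1/3, -7/9], [-1/3, -4/9]].
W = (K − B)D⁻¹ = [[4, -5]].

W = [[4, -5]]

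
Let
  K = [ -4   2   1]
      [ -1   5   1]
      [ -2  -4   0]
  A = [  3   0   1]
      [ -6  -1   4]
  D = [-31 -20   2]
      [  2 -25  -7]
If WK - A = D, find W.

W = [[5, -2, 5], [1, -4, 2]]

WK = D + A = [[-28, -20, 3], [-4, -26, -3]].
Since K sits to the right of W, W = (D + A)K⁻¹.
det K = -6, so K⁻¹ = [[-2/3, 2/3, 1/2], [1/3, -1/3, -1/2], [-7/3, 10/3, 3]].
W = (D + A)K⁻¹ = [[5, -2, 5], [1, -4, 2]].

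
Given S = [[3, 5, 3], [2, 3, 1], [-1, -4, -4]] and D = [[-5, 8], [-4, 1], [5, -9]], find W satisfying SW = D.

S is on the left of W, so left-multiply by S⁻¹: W = S⁻¹D.
S has determinant -4; S⁻¹ = [[2, -2, 1], [-7/4, 9/4, -3/4], [5/4, -7/4, 1/4]].
W = S⁻¹D = [[2, -2, 1], [-7/4, 9/4, -3/4], [5/4, -7/4, 1/4]] · [[-5, 8], [-4, 1], [5, -9]] = [[3, 5], [-4, -5], [2, 6]].

W = [[3, 5], [-4, -5], [2, 6]]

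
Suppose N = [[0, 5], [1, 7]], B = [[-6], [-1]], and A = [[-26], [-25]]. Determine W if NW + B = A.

W = [[4], [-4]]

NW = A − B = [[-20], [-24]].
Left-multiplying both sides by N⁻¹ gives W = N⁻¹(A − B).
N has determinant -5; N⁻¹ = [[-7/5, 1], [1/5, 0]].
W = N⁻¹(A − B) = [[4], [-4]].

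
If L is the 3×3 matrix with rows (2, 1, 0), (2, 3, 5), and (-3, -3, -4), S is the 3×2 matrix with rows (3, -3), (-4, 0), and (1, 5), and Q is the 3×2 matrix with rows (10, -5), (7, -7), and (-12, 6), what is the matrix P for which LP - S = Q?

P = [[4, -3], [5, -2], [-4, 1]]

LP = Q + S = [[13, -8], [3, -7], [-11, 11]].
L is on the left of P, so left-multiply by L⁻¹: P = L⁻¹(Q + S).
det L = -1; the adjugate gives L⁻¹ = [[-3, -4, -5], [7, 8, 10], [-3, -3, -4]].
P = L⁻¹(Q + S) = [[4, -3], [5, -2], [-4, 1]].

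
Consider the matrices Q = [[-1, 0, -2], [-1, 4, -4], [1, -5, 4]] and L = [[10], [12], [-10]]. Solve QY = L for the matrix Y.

Y = [[0], [-2], [-5]]

Since Q multiplies Y on the left, Y = Q⁻¹L.
det Q = 2; the adjugate gives Q⁻¹ = [[-2, 5, 4], [0, -1, -1], [1/2, -5/2, -2]].
Y = Q⁻¹L = [[-2, 5, 4], [0, -1, -1], [1/2, -5/2, -2]] · [[10], [12], [-10]] = [[0], [-2], [-5]].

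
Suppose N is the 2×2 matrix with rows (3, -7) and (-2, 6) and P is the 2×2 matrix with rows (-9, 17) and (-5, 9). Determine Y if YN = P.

Right-multiplying both sides by N⁻¹ gives Y = PN⁻¹.
det N = 4; the adjugate gives N⁻¹ = [[3/2, 7/4], [1/2, 3/4]].
Y = PN⁻¹ = [[-9, 17], [-5, 9]] · [[3/2, 7/4], [1/2, 3/4]] = [[-5, -3], [-3, -2]].

Y = [[-5, -3], [-3, -2]]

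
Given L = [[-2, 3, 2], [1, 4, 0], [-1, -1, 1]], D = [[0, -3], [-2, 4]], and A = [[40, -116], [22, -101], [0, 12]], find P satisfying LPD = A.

P = [[3, 5], [4, -4], [3, 1]]

P = L⁻¹AD⁻¹ (apply L⁻¹ on the left and D⁻¹ on the right).
det L = -5, so L⁻¹ = [[-4/5, 1, 8/5], [1/5, 0, -2/5], [-3/5, 1, 11/5]].
D has determinant -6; D⁻¹ = [[-2/3, -1/2], [-1/3, 0]].
L⁻¹A = [[-10, 11], [8, -28], [-2, -5]].
P = (L⁻¹A)D⁻¹ = [[3, 5], [4, -4], [3, 1]].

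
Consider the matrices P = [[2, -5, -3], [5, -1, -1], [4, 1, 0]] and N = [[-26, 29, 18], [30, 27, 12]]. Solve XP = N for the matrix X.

X = [[-4, -6, 3], [-6, 6, 3]]

Since P sits to the right of X, X = NP⁻¹.
det P = -5; the adjugate gives P⁻¹ = [[-1/5, 3/5, -2/5], [4/5, -12/5, 13/5], [-9/5, 22/5, -23/5]].
X = NP⁻¹ = [[-26, 29, 18], [30, 27, 12]] · [[-1/5, 3/5, -2/5], [4/5, -12/5, 13/5], [-9/5, 22/5, -23/5]] = [[-4, -6, 3], [-6, 6, 3]].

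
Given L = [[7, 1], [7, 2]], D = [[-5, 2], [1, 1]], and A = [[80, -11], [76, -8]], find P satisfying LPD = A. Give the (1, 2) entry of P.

P = L⁻¹AD⁻¹ (apply L⁻¹ on the left and D⁻¹ on the right).
det L = 7, so L⁻¹ = [[2/7, -1/7], [-1, 1]].
det D = -7; the adjugate gives D⁻¹ = [[-1/7, 2/7], [1/7, 5/7]].
L⁻¹A = [[12, -2], [-4, 3]].
P = (L⁻¹A)D⁻¹ = [[-2, 2], [1, 1]].

2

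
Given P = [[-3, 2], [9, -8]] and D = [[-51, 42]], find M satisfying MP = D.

M = [[5, -4]]

Since P sits to the right of M, M = DP⁻¹.
P has determinant 6; P⁻¹ = [[-4/3, -1/3], [-3/2, -1/2]].
M = DP⁻¹ = [[-51, 42]] · [[-4/3, -1/3], [-3/2, -1/2]] = [[5, -4]].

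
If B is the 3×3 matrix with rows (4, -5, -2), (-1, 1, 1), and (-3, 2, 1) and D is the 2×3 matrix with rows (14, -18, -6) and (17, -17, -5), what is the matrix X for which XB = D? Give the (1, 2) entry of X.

Right-multiplying both sides by B⁻¹ gives X = DB⁻¹.
det B = 4; the adjugate gives B⁻¹ = [[-1/4, 1/4, -3/4], [-1/2, -1/2, -1/2], [1/4, 7/4, -1/4]].
X = DB⁻¹ = [[14, -18, -6], [17, -17, -5]] · [[-1/4, 1/4, -3/4], [-1/2, -1/2, -1/2], [1/4, 7/4, -1/4]] = [[4, 2, 0], [3, 4, -3]].

2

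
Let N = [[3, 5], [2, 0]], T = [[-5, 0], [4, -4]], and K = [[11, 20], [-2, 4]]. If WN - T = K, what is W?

WN = K + T = [[6, 20], [2, 0]].
N is on the right of W, so right-multiply by N⁻¹: W = (K + T)N⁻¹.
N has determinant -10; N⁻¹ = [[0, 1/2], [1/5, -3/10]].
W = (K + T)N⁻¹ = [[4, -3], [0, 1]].

W = [[4, -3], [0, 1]]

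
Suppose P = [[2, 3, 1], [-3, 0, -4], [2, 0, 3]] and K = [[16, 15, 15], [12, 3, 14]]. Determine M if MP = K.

Right-multiplying both sides by P⁻¹ gives M = KP⁻¹.
det P = 3; the adjugate gives P⁻¹ = [[0, -3, -4], [1/3, 4/3, 5/3], [0, 2, 3]].
M = KP⁻¹ = [[16, 15, 15], [12, 3, 14]] · [[0, -3, -4], [1/3, 4/3, 5/3], [0, 2, 3]] = [[5, 2, 6], [1, -4, -1]].

M = [[5, 2, 6], [1, -4, -1]]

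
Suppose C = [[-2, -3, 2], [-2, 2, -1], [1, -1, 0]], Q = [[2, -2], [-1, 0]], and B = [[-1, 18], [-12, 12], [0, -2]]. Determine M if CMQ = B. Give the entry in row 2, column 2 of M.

1

M = C⁻¹BQ⁻¹ (apply C⁻¹ on the left and Q⁻¹ on the right).
det C = 5, so C⁻¹ = [[-1/5, -2/5, -1/5], [-1/5, -2/5, -6/5], [0, -1, -2]].
det Q = -2; the adjugate gives Q⁻¹ = [[0, -1], [-1/2, -1]].
C⁻¹B = [[5, -8], [5, -6], [12, -8]].
M = (C⁻¹B)Q⁻¹ = [[4, 3], [3, 1], [4, -4]].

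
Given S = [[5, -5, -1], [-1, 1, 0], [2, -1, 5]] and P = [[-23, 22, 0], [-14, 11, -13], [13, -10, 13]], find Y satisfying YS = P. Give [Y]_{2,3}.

S is on the right of Y, so right-multiply by S⁻¹: Y = PS⁻¹.
det S = 1; the adjugate gives S⁻¹ = [[5, 26, 1], [5, 27, 1], [-1, -5, 0]].
Y = PS⁻¹ = [[-23, 22, 0], [-14, 11, -13], [13, -10, 13]] · [[5, 26, 1], [5, 27, 1], [-1, -5, 0]] = [[-5, -4, -1], [-2, -2, -3], [2, 3, 3]].

-3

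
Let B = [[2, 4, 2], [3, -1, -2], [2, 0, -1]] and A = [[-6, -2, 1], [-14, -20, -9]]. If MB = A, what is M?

B is on the right of M, so right-multiply by B⁻¹: M = AB⁻¹.
B has determinant 2; B⁻¹ = [[1/2, 2, -3], [-1/2, -3, 5], [1, 4, -7]].
M = AB⁻¹ = [[-6, -2, 1], [-14, -20, -9]] · [[1/2, 2, -3], [-1/2, -3, 5], [1, 4, -7]] = [[-1, -2, 1], [-6, -4, 5]].

M = [[-1, -2, 1], [-6, -4, 5]]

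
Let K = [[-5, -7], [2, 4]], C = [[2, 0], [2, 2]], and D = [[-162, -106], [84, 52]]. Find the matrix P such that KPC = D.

P = K⁻¹DC⁻¹ (apply K⁻¹ on the left and C⁻¹ on the right).
det K = -6, so K⁻¹ = [[-2/3, -7/6], [1/3, 5/6]].
det C = 4, so C⁻¹ = [[1/2, 0], [-1/2, 1/2]].
K⁻¹D = [[10, 10], [16, 8]].
P = (K⁻¹D)C⁻¹ = [[0, 5], [4, 4]].

P = [[0, 5], [4, 4]]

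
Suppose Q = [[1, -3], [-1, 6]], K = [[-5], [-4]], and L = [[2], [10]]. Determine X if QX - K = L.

X = [[0], [1]]

QX = L + K = [[-3], [6]].
Q is on the left of X, so left-multiply by Q⁻¹: X = Q⁻¹(L + K).
det Q = 3, so Q⁻¹ = [[2, 1], [1/3, 1/3]].
X = Q⁻¹(L + K) = [[0], [1]].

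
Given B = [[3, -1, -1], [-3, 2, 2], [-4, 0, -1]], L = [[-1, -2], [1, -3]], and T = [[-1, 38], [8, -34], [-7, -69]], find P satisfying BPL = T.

Left-multiply by B⁻¹ and right-multiply by L⁻¹: P = B⁻¹TL⁻¹.
B has determinant -3; B⁻¹ = [[2/3, 1/3, 0], [11/3, 7/3, 1], [-8/3, -4/3, -1]].
det L = 5; the adjugate gives L⁻¹ = [[-3/5, 2/5], [-1/5, -1/5]].
B⁻¹T = [[2, 14], [8, -9], [-1, 13]].
P = (B⁻¹T)L⁻¹ = [[-4, -2], [-3, 5], [-2, -3]].

P = [[-4, -2], [-3, 5], [-2, -3]]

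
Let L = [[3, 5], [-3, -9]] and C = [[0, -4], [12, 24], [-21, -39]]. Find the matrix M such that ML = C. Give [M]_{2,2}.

-1

Since L sits to the right of M, M = CL⁻¹.
det L = -12; the adjugate gives L⁻¹ = [[3/4, 5/12], [-1/4, -1/4]].
M = CL⁻¹ = [[0, -4], [12, 24], [-21, -39]] · [[3/4, 5/12], [-1/4, -1/4]] = [[1, 1], [3, -1], [-6, 1]].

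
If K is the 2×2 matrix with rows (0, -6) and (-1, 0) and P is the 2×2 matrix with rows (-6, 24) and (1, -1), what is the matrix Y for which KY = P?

Y = [[-1, 1], [1, -4]]

K is on the left of Y, so left-multiply by K⁻¹: Y = K⁻¹P.
det K = -6; the adjugate gives K⁻¹ = [[0, -1], [-1/6, 0]].
Y = K⁻¹P = [[0, -1], [-1/6, 0]] · [[-6, 24], [1, -1]] = [[-1, 1], [1, -4]].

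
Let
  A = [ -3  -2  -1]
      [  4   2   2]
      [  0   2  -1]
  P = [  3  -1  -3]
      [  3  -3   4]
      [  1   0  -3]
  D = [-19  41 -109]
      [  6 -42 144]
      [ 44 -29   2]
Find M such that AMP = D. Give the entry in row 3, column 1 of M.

Isolating M: multiply by A⁻¹ from the left and P⁻¹ from the right, so M = A⁻¹DP⁻¹.
A has determinant 2; A⁻¹ = [[-3, -2, -1], [2, 3/2, 1], [4, 3, 1]].
det P = 5; the adjugate gives P⁻¹ = [[9/5, -3/5, -13/5], [13/5, -6/5, -21/5], [3/5, -1/5, -6/5]].
A⁻¹D = [[1, -10, 37], [15, -10, 0], [-14, 9, -2]].
M = (A⁻¹D)P⁻¹ = [[-2, 4, -5], [1, 3, 3], [-3, -2, 1]].

-3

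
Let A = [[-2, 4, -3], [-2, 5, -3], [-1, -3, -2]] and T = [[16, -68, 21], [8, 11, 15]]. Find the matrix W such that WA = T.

A is on the right of W, so right-multiply by A⁻¹: W = TA⁻¹.
det A = 1, so A⁻¹ = [[-19, 17, 3], [-1, 1, 0], [11, -10, -2]].
W = TA⁻¹ = [[16, -68, 21], [8, 11, 15]] · [[-19, 17, 3], [-1, 1, 0], [11, -10, -2]] = [[-5, -6, 6], [2, -3, -6]].

W = [[-5, -6, 6], [2, -3, -6]]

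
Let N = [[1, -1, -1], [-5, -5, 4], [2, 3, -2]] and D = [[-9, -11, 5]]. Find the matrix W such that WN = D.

W = [[3, 4, 4]]

N is on the right of W, so right-multiply by N⁻¹: W = DN⁻¹.
N has determinant 5; N⁻¹ = [[-2/5, -1, -9/5], [-2/5, 0, 1/5], [-1, -1, -2]].
W = DN⁻¹ = [[-9, -11, 5]] · [[-2/5, -1, -9/5], [-2/5, 0, 1/5], [-1, -1, -2]] = [[3, 4, 4]].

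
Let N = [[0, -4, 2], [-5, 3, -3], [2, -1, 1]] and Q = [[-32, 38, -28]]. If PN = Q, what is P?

N is on the right of P, so right-multiply by N⁻¹: P = QN⁻¹.
N has determinant 2; N⁻¹ = [[0, 1, 3], [-1/2, -2, -5], [-1/2, -4, -10]].
P = QN⁻¹ = [[-32, 38, -28]] · [[0, 1, 3], [-1/2, -2, -5], [-1/2, -4, -10]] = [[-5, 4, -6]].

P = [[-5, 4, -6]]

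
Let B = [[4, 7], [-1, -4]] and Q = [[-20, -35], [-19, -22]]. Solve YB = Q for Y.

Y = [[-5, 0], [-6, -5]]

Right-multiplying both sides by B⁻¹ gives Y = QB⁻¹.
det B = -9, so B⁻¹ = [[4/9, 7/9], [-1/9, -4/9]].
Y = QB⁻¹ = [[-20, -35], [-19, -22]] · [[4/9, 7/9], [-1/9, -4/9]] = [[-5, 0], [-6, -5]].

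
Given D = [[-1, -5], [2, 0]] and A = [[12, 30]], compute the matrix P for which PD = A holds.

Right-multiplying both sides by D⁻¹ gives P = AD⁻¹.
det D = 10, so D⁻¹ = [[0, 1/2], [-1/5, -1/10]].
P = AD⁻¹ = [[12, 30]] · [[0, 1/2], [-1/5, -1/10]] = [[-6, 3]].

P = [[-6, 3]]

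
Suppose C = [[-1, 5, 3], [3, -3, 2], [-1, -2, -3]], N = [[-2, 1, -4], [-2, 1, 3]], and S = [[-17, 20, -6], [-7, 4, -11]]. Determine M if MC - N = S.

MC = S + N = [[-19, 21, -10], [-9, 5, -8]].
Right-multiplying both sides by C⁻¹ gives M = (S + N)C⁻¹.
C has determinant -5; C⁻¹ = [[-13/5, -9/5, -19/5], [-7/5, -6/5, -11/5], [9/5, 7/5, 12/5]].
M = (S + N)C⁻¹ = [[2, -5, 2], [2, -1, 4]].

M = [[2, -5, 2], [2, -1, 4]]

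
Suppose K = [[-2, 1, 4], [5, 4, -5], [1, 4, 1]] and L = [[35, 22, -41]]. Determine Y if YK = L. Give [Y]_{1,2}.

Right-multiplying both sides by K⁻¹ gives Y = LK⁻¹.
K has determinant 6; K⁻¹ = [[4, 5/2, -7/2], [-5/3, -1, 5/3], [8/3, 3/2, -13/6]].
Y = LK⁻¹ = [[35, 22, -41]] · [[4, 5/2, -7/2], [-5/3, -1, 5/3], [8/3, 3/2, -13/6]] = [[-6, 4, 3]].

4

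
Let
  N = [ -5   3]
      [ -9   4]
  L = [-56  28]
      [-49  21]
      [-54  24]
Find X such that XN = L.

X = [[4, 4], [-1, 6], [0, 6]]

N is on the right of X, so right-multiply by N⁻¹: X = LN⁻¹.
det N = 7, so N⁻¹ = [[4/7, -3/7], [9/7, -5/7]].
X = LN⁻¹ = [[-56, 28], [-49, 21], [-54, 24]] · [[4/7, -3/7], [9/7, -5/7]] = [[4, 4], [-1, 6], [0, 6]].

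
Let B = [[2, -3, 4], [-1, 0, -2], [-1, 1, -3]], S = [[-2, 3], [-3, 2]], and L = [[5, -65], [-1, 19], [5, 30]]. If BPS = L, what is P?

Left-multiply by B⁻¹ and right-multiply by S⁻¹: P = B⁻¹LS⁻¹.
B has determinant 3; B⁻¹ = [[2/3, -5/3, 2], [-1/3, -2/3, 0], [-1/3, 1/3, -1]].
det S = 5, so S⁻¹ = [[2/5, -3/5], [3/5, -2/5]].
B⁻¹L = [[15, -15], [-1, 9], [-7, -2]].
P = (B⁻¹L)S⁻¹ = [[-3, -3], [5, -3], [-4, 5]].

P = [[-3, -3], [5, -3], [-4, 5]]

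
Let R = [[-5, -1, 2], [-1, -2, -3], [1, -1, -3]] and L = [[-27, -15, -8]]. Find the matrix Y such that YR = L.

Y = [[5, 4, 2]]

Since R sits to the right of Y, Y = LR⁻¹.
R has determinant -3; R⁻¹ = [[-1, 5/3, -7/3], [2, -13/3, 17/3], [-1, 2, -3]].
Y = LR⁻¹ = [[-27, -15, -8]] · [[-1, 5/3, -7/3], [2, -13/3, 17/3], [-1, 2, -3]] = [[5, 4, 2]].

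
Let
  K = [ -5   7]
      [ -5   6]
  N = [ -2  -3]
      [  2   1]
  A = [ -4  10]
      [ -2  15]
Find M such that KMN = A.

M = [[4, 3], [2, 1]]

Left-multiply by K⁻¹ and right-multiply by N⁻¹: M = K⁻¹AN⁻¹.
K has determinant 5; K⁻¹ = [[6/5, -7/5], [1, -1]].
N has determinant 4; N⁻¹ = [[1/4, 3/4], [-1/2, -1/2]].
K⁻¹A = [[-2, -9], [-2, -5]].
M = (K⁻¹A)N⁻¹ = [[4, 3], [2, 1]].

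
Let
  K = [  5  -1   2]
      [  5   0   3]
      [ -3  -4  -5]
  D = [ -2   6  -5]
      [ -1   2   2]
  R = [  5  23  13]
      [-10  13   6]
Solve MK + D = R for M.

MK = R − D = [[7, 17, 18], [-9, 11, 4]].
K is on the right of M, so right-multiply by K⁻¹: M = (R − D)K⁻¹.
K has determinant 4; K⁻¹ = [[3, -13/4, -3/4], [4, -19/4, -5/4], [-5, 23/4, 5/4]].
M = (R − D)K⁻¹ = [[-1, 0, -4], [-3, 0, -2]].

M = [[-1, 0, -4], [-3, 0, -2]]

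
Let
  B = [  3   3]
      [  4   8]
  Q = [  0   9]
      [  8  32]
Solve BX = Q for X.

Left-multiplying both sides by B⁻¹ gives X = B⁻¹Q.
det B = 12, so B⁻¹ = [[2/3, -1/4], [-1/3, 1/4]].
X = B⁻¹Q = [[2/3, -1/4], [-1/3, 1/4]] · [[0, 9], [8, 32]] = [[-2, -2], [2, 5]].

X = [[-2, -2], [2, 5]]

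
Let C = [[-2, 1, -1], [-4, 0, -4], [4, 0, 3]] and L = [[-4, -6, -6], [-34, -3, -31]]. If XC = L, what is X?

X = [[-6, 0, -4], [-3, 4, -6]]

C is on the right of X, so right-multiply by C⁻¹: X = LC⁻¹.
det C = -4; the adjugate gives C⁻¹ = [[0, 3/4, 1], [1, 1/2, 1], [0, -1, -1]].
X = LC⁻¹ = [[-4, -6, -6], [-34, -3, -31]] · [[0, 3/4, 1], [1, 1/2, 1], [0, -1, -1]] = [[-6, 0, -4], [-3, 4, -6]].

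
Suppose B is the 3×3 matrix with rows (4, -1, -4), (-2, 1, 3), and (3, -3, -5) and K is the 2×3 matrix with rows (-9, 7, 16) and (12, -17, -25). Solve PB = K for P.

B is on the right of P, so right-multiply by B⁻¹: P = KB⁻¹.
det B = 5, so B⁻¹ = [[4/5, 7/5, 1/5], [-1/5, -8/5, -4/5], [3/5, 9/5, 2/5]].
P = KB⁻¹ = [[-9, 7, 16], [12, -17, -25]] · [[4/5, 7/5, 1/5], [-1/5, -8/5, -4/5], [3/5, 9/5, 2/5]] = [[1, 5, -1], [-2, -1, 6]].

P = [[1, 5, -1], [-2, -1, 6]]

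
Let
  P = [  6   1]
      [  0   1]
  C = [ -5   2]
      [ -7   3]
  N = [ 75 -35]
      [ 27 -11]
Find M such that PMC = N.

M = [[4, -4], [-4, -1]]

Isolating M: multiply by P⁻¹ from the left and C⁻¹ from the right, so M = P⁻¹NC⁻¹.
P has determinant 6; P⁻¹ = [[1/6, -1/6], [0, 1]].
det C = -1; the adjugate gives C⁻¹ = [[-3, 2], [-7, 5]].
P⁻¹N = [[8, -4], [27, -11]].
M = (P⁻¹N)C⁻¹ = [[4, -4], [-4, -1]].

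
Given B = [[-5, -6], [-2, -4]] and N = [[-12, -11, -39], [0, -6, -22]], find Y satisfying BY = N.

Since B multiplies Y on the left, Y = B⁻¹N.
det B = 8, so B⁻¹ = [[-1/2, 3/4], [1/4, -5/8]].
Y = B⁻¹N = [[-1/2, 3/4], [1/4, -5/8]] · [[-12, -11, -39], [0, -6, -22]] = [[6, 1, 3], [-3, 1, 4]].

Y = [[6, 1, 3], [-3, 1, 4]]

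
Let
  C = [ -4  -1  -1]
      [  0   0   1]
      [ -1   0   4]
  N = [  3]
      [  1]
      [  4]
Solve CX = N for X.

Since C multiplies X on the left, X = C⁻¹N.
det C = 1; the adjugate gives C⁻¹ = [[0, 4, -1], [-1, -17, 4], [0, 1, 0]].
X = C⁻¹N = [[0, 4, -1], [-1, -17, 4], [0, 1, 0]] · [[3], [1], [4]] = [[0], [-4], [1]].

X = [[0], [-4], [1]]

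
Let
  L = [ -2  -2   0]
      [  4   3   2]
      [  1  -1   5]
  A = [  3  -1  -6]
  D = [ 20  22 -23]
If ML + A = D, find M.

M = [[-3, 4, -5]]

ML = D − A = [[17, 23, -17]].
Right-multiplying both sides by L⁻¹ gives M = (D − A)L⁻¹.
det L = 2; the adjugate gives L⁻¹ = [[17/2, 5, -2], [-9, -5, 2], [-7/2, -2, 1]].
M = (D − A)L⁻¹ = [[-3, 4, -5]].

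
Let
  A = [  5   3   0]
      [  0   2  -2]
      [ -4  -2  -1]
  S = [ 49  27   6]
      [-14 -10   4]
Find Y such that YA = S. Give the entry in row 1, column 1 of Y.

Right-multiplying both sides by A⁻¹ gives Y = SA⁻¹.
A has determinant -6; A⁻¹ = [[1, -1/2, 1], [-4/3, 5/6, -5/3], [-4/3, 1/3, -5/3]].
Y = SA⁻¹ = [[49, 27, 6], [-14, -10, 4]] · [[1, -1/2, 1], [-4/3, 5/6, -5/3], [-4/3, 1/3, -5/3]] = [[5, 0, -6], [-6, 0, -4]].

5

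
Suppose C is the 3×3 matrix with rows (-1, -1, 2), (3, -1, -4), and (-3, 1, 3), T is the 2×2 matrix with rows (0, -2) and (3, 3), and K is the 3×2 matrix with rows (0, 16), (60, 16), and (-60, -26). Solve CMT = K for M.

M = [[0, 5], [-2, -5], [-5, 0]]

Isolating M: multiply by C⁻¹ from the left and T⁻¹ from the right, so M = C⁻¹KT⁻¹.
C has determinant -4; C⁻¹ = [[-1/4, -5/4, -3/2], [-3/4, -3/4, -1/2], [0, -1, -1]].
det T = 6, so T⁻¹ = [[1/2, 1/3], [-1/2, 0]].
C⁻¹K = [[15, 15], [-15, -11], [0, 10]].
M = (C⁻¹K)T⁻¹ = [[0, 5], [-2, -5], [-5, 0]].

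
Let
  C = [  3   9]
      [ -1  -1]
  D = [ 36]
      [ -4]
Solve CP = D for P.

Left-multiplying both sides by C⁻¹ gives P = C⁻¹D.
C has determinant 6; C⁻¹ = [[-1/6, -3/2], [1/6, 1/2]].
P = C⁻¹D = [[-1/6, -3/2], [1/6, 1/2]] · [[36], [-4]] = [[0], [4]].

P = [[0], [4]]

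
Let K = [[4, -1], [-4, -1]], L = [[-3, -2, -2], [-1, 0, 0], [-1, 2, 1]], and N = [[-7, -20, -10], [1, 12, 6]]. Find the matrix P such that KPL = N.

P = K⁻¹NL⁻¹ (apply K⁻¹ on the left and L⁻¹ on the right).
det K = -8, so K⁻¹ = [[1/8, -1/8], [-1/2, -1/2]].
det L = 2, so L⁻¹ = [[0, -1, 0], [1/2, -5/2, 1], [-1, 4, -1]].
K⁻¹N = [[-1, -4, -2], [3, 4, 2]].
P = (K⁻¹N)L⁻¹ = [[0, 3, -2], [0, -5, 2]].

P = [[0, 3, -2], [0, -5, 2]]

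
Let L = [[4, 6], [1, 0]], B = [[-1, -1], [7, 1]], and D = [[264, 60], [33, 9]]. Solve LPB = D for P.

P = [[-5, 4], [-1, 3]]

P = L⁻¹DB⁻¹ (apply L⁻¹ on the left and B⁻¹ on the right).
det L = -6; the adjugate gives L⁻¹ = [[0, 1], [1/6, -2/3]].
B has determinant 6; B⁻¹ = [[1/6, 1/6], [-7/6, -1/6]].
L⁻¹D = [[33, 9], [22, 4]].
P = (L⁻¹D)B⁻¹ = [[-5, 4], [-1, 3]].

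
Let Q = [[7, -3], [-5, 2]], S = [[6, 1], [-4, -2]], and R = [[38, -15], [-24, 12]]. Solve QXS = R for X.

X = Q⁻¹RS⁻¹ (apply Q⁻¹ on the left and S⁻¹ on the right).
det Q = -1, so Q⁻¹ = [[-2, -3], [-5, -7]].
det S = -8, so S⁻¹ = [[1/4, 1/8], [-1/2, -3/4]].
Q⁻¹R = [[-4, -6], [-22, -9]].
X = (Q⁻¹R)S⁻¹ = [[2, 4], [-1, 4]].

X = [[2, 4], [-1, 4]]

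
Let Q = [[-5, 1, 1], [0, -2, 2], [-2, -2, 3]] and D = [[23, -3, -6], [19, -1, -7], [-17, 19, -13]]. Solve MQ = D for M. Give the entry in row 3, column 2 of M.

-3

Since Q sits to the right of M, M = DQ⁻¹.
det Q = 2; the adjugate gives Q⁻¹ = [[-1, -5/2, 2], [-2, -13/2, 5], [-2, -6, 5]].
M = DQ⁻¹ = [[23, -3, -6], [19, -1, -7], [-17, 19, -13]] · [[-1, -5/2, 2], [-2, -13/2, 5], [-2, -6, 5]] = [[-5, -2, 1], [-3, 1, -2], [5, -3, -4]].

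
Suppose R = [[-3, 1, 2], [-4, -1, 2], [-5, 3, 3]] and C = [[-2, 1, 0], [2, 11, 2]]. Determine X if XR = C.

R is on the right of X, so right-multiply by R⁻¹: X = CR⁻¹.
det R = -5, so R⁻¹ = [[9/5, -3/5, -4/5], [-2/5, -1/5, 2/5], [17/5, -4/5, -7/5]].
X = CR⁻¹ = [[-2, 1, 0], [2, 11, 2]] · [[9/5, -3/5, -4/5], [-2/5, -1/5, 2/5], [17/5, -4/5, -7/5]] = [[-4, 1, 2], [6, -5, 0]].

X = [[-4, 1, 2], [6, -5, 0]]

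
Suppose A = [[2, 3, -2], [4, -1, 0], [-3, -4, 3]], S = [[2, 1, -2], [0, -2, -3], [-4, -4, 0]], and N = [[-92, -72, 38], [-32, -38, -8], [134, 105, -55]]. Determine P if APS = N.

P = [[-1, 1, 2], [-2, 0, 1], [4, 2, -4]]

Left-multiply by A⁻¹ and right-multiply by S⁻¹: P = A⁻¹NS⁻¹.
A has determinant -4; A⁻¹ = [[3/4, 1/4, 1/2], [3, 0, 2], [19/4, 1/4, 7/2]].
S has determinant 4; S⁻¹ = [[-3, 2, -7/4], [3, -2, 3/2], [-2, 1, -1]].
A⁻¹N = [[-10, -11, -1], [-8, -6, 4], [24, 16, -14]].
P = (A⁻¹N)S⁻¹ = [[-1, 1, 2], [-2, 0, 1], [4, 2, -4]].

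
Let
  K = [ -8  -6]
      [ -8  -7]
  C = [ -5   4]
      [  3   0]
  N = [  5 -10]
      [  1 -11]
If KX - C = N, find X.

X = [[3, -3], [-4, 5]]

KX = N + C = [[0, -6], [4, -11]].
Since K multiplies X on the left, X = K⁻¹(N + C).
det K = 8; the adjugate gives K⁻¹ = [[-7/8, 3/4], [1, -1]].
X = K⁻¹(N + C) = [[3, -3], [-4, 5]].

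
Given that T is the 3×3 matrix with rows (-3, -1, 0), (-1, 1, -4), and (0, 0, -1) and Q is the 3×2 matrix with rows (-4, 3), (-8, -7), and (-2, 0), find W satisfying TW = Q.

W = [[1, 1], [1, -6], [2, 0]]

T is on the left of W, so left-multiply by T⁻¹: W = T⁻¹Q.
T has determinant 4; T⁻¹ = [[-1/4, -1/4, 1], [-1/4, 3/4, -3], [0, 0, -1]].
W = T⁻¹Q = [[-1/4, -1/4, 1], [-1/4, 3/4, -3], [0, 0, -1]] · [[-4, 3], [-8, -7], [-2, 0]] = [[1, 1], [1, -6], [2, 0]].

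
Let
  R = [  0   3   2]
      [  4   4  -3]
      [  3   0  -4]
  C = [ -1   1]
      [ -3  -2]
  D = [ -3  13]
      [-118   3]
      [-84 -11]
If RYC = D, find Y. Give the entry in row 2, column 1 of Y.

Isolating Y: multiply by R⁻¹ from the left and C⁻¹ from the right, so Y = R⁻¹DC⁻¹.
det R = -3, so R⁻¹ = [[16/3, -4, 17/3], [-7/3, 2, -8/3], [4, -3, 4]].
det C = 5; the adjugate gives C⁻¹ = [[-2/5, -1/5], [3/5, -1/5]].
R⁻¹D = [[-20, -5], [-5, 5], [6, -1]].
Y = (R⁻¹D)C⁻¹ = [[5, 5], [5, 0], [-3, -1]].

5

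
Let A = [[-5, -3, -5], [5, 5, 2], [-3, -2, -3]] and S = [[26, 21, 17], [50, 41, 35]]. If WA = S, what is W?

W = [[-4, 3, 3], [-2, 5, -5]]

Right-multiplying both sides by A⁻¹ gives W = SA⁻¹.
A has determinant 3; A⁻¹ = [[-11/3, 1/3, 19/3], [3, 0, -5], [5/3, -1/3, -10/3]].
W = SA⁻¹ = [[26, 21, 17], [50, 41, 35]] · [[-11/3, 1/3, 19/3], [3, 0, -5], [5/3, -1/3, -10/3]] = [[-4, 3, 3], [-2, 5, -5]].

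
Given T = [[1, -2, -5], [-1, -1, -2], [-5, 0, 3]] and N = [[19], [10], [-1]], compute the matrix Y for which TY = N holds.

Y = [[-1], [-5], [-2]]

Since T multiplies Y on the left, Y = T⁻¹N.
det T = -4, so T⁻¹ = [[3/4, -3/2, 1/4], [-13/4, 11/2, -7/4], [5/4, -5/2, 3/4]].
Y = T⁻¹N = [[3/4, -3/2, 1/4], [-13/4, 11/2, -7/4], [5/4, -5/2, 3/4]] · [[19], [10], [-1]] = [[-1], [-5], [-2]].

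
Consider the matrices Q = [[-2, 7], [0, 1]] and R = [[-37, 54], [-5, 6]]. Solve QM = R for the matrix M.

Q is on the left of M, so left-multiply by Q⁻¹: M = Q⁻¹R.
det Q = -2, so Q⁻¹ = [[-1/2, 7/2], [0, 1]].
M = Q⁻¹R = [[-1/2, 7/2], [0, 1]] · [[-37, 54], [-5, 6]] = [[1, -6], [-5, 6]].

M = [[1, -6], [-5, 6]]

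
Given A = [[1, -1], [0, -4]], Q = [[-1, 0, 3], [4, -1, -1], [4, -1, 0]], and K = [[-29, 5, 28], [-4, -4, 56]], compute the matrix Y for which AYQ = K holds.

Y = [[4, -2, -4], [-5, -1, 0]]

Y = A⁻¹KQ⁻¹ (apply A⁻¹ on the left and Q⁻¹ on the right).
det A = -4, so A⁻¹ = [[1, -1/4], [0, -1/4]].
Q has determinant 1; Q⁻¹ = [[-1, -3, 3], [-4, -12, 11], [0, -1, 1]].
A⁻¹K = [[-28, 6, 14], [1, 1, -14]].
Y = (A⁻¹K)Q⁻¹ = [[4, -2, -4], [-5, -1, 0]].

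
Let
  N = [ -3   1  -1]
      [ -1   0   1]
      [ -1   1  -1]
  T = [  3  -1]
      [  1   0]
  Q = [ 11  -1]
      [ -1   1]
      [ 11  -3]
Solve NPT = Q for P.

P = [[1, -3], [4, -2], [0, -1]]

P = N⁻¹QT⁻¹ (apply N⁻¹ on the left and T⁻¹ on the right).
det N = 2, so N⁻¹ = [[-1/2, 0, 1/2], [-1, 1, 2], [-1/2, 1, 1/2]].
det T = 1, so T⁻¹ = [[0, 1], [-1, 3]].
N⁻¹Q = [[0, -1], [10, -4], [-1, 0]].
P = (N⁻¹Q)T⁻¹ = [[1, -3], [4, -2], [0, -1]].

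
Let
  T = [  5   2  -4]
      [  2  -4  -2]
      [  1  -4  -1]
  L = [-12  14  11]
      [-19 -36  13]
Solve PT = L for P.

Since T sits to the right of P, P = LT⁻¹.
det T = -4; the adjugate gives T⁻¹ = [[1, -9/2, 5], [0, 1/4, -1/2], [1, -11/2, 6]].
P = LT⁻¹ = [[-12, 14, 11], [-19, -36, 13]] · [[1, -9/2, 5], [0, 1/4, -1/2], [1, -11/2, 6]] = [[-1, -3, -1], [-6, 5, 1]].

P = [[-1, -3, -1], [-6, 5, 1]]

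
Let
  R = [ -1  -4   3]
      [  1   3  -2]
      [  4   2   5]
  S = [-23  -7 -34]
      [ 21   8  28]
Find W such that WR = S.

W = [[-2, -1, -6], [5, 6, 5]]

Right-multiplying both sides by R⁻¹ gives W = SR⁻¹.
R has determinant 3; R⁻¹ = [[19/3, 26/3, -1/3], [-13/3, -17/3, 1/3], [-10/3, -14/3, 1/3]].
W = SR⁻¹ = [[-23, -7, -34], [21, 8, 28]] · [[19/3, 26/3, -1/3], [-13/3, -17/3, 1/3], [-10/3, -14/3, 1/3]] = [[-2, -1, -6], [5, 6, 5]].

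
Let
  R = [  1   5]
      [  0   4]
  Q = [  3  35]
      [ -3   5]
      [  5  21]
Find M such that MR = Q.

M = [[3, 5], [-3, 5], [5, -1]]

Right-multiplying both sides by R⁻¹ gives M = QR⁻¹.
det R = 4, so R⁻¹ = [[1, -5/4], [0, 1/4]].
M = QR⁻¹ = [[3, 35], [-3, 5], [5, 21]] · [[1, -5/4], [0, 1/4]] = [[3, 5], [-3, 5], [5, -1]].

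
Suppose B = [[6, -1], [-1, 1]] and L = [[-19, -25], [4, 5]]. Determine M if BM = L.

B is on the left of M, so left-multiply by B⁻¹: M = B⁻¹L.
det B = 5, so B⁻¹ = [[1/5, 1/5], [1/5, 6/5]].
M = B⁻¹L = [[1/5, 1/5], [1/5, 6/5]] · [[-19, -25], [4, 5]] = [[-3, -4], [1, 1]].

M = [[-3, -4], [1, 1]]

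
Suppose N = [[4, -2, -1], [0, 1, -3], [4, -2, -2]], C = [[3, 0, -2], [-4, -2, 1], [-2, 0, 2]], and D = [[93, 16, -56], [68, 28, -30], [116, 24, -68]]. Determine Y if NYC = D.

Isolating Y: multiply by N⁻¹ from the left and C⁻¹ from the right, so Y = N⁻¹DC⁻¹.
det N = -4, so N⁻¹ = [[2, 1/2, -7/4], [3, 1, -3], [1, 0, -1]].
det C = -4; the adjugate gives C⁻¹ = [[1, 0, 1], [-3/2, -1/2, -5/4], [1, 0, 3/2]].
N⁻¹D = [[17, 4, -8], [-1, 4, 6], [-23, -8, 12]].
Y = (N⁻¹D)C⁻¹ = [[3, -2, 0], [-1, -2, 3], [1, 4, 5]].

Y = [[3, -2, 0], [-1, -2, 3], [1, 4, 5]]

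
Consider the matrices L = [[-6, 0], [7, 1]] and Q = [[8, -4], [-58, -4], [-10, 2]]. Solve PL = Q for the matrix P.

P = [[-6, -4], [5, -4], [4, 2]]

Since L sits to the right of P, P = QL⁻¹.
det L = -6; the adjugate gives L⁻¹ = [[-1/6, 0], [7/6, 1]].
P = QL⁻¹ = [[8, -4], [-58, -4], [-10, 2]] · [[-1/6, 0], [7/6, 1]] = [[-6, -4], [5, -4], [4, 2]].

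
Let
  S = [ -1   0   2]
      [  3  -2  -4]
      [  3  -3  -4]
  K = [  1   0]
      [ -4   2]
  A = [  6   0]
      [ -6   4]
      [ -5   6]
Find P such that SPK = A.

Left-multiply by S⁻¹ and right-multiply by K⁻¹: P = S⁻¹AK⁻¹.
det S = -2; the adjugate gives S⁻¹ = [[2, 3, -2], [0, 1, -1], [3/2, 3/2, -1]].
det K = 2, so K⁻¹ = [[1, 0], [2, 1/2]].
S⁻¹A = [[4, 0], [-1, -2], [5, 0]].
P = (S⁻¹A)K⁻¹ = [[4, 0], [-5, -1], [5, 0]].

P = [[4, 0], [-5, -1], [5, 0]]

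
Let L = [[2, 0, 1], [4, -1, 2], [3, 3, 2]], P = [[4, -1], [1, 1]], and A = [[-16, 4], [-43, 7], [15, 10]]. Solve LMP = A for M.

Left-multiply by L⁻¹ and right-multiply by P⁻¹: M = L⁻¹AP⁻¹.
det L = -1; the adjugate gives L⁻¹ = [[8, -3, -1], [2, -1, 0], [-15, 6, 2]].
det P = 5, so P⁻¹ = [[1/5, 1/5], [-1/5, 4/5]].
L⁻¹A = [[-14, 1], [11, 1], [12, 2]].
M = (L⁻¹A)P⁻¹ = [[-3, -2], [2, 3], [2, 4]].

M = [[-3, -2], [2, 3], [2, 4]]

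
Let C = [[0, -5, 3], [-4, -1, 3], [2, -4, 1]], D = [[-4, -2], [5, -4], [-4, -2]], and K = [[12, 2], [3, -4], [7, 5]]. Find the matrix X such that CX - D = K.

X = [[-1, 5], [-1, 3], [1, 5]]

CX = K + D = [[8, 0], [8, -8], [3, 3]].
Since C multiplies X on the left, X = C⁻¹(K + D).
det C = 4, so C⁻¹ = [[11/4, -7/4, -3], [5/2, -3/2, -3], [9/2, -5/2, -5]].
X = C⁻¹(K + D) = [[-1, 5], [-1, 3], [1, 5]].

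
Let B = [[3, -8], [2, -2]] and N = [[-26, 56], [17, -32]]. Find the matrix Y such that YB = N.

Right-multiplying both sides by B⁻¹ gives Y = NB⁻¹.
det B = 10, so B⁻¹ = [[-1/5, 4/5], [-1/5, 3/10]].
Y = NB⁻¹ = [[-26, 56], [17, -32]] · [[-1/5, 4/5], [-1/5, 3/10]] = [[-6, -4], [3, 4]].

Y = [[-6, -4], [3, 4]]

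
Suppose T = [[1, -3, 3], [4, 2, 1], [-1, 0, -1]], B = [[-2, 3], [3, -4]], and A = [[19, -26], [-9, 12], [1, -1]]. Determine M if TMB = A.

M = [[1, 2], [-1, -4], [-2, -3]]

M = T⁻¹AB⁻¹ (apply T⁻¹ on the left and B⁻¹ on the right).
det T = -5, so T⁻¹ = [[2/5, 3/5, 9/5], [-3/5, -2/5, -11/5], [-2/5, -3/5, -14/5]].
B has determinant -1; B⁻¹ = [[4, 3], [3, 2]].
T⁻¹A = [[4, -5], [-10, 13], [-5, 6]].
M = (T⁻¹A)B⁻¹ = [[1, 2], [-1, -4], [-2, -3]].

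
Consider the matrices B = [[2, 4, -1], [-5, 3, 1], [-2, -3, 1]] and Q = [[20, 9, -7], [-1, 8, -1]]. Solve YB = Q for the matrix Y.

B is on the right of Y, so right-multiply by B⁻¹: Y = QB⁻¹.
det B = 3; the adjugate gives B⁻¹ = [[2, -1/3, 7/3], [1, 0, 1], [7, -2/3, 26/3]].
Y = QB⁻¹ = [[20, 9, -7], [-1, 8, -1]] · [[2, -1/3, 7/3], [1, 0, 1], [7, -2/3, 26/3]] = [[0, -2, -5], [-1, 1, -3]].

Y = [[0, -2, -5], [-1, 1, -3]]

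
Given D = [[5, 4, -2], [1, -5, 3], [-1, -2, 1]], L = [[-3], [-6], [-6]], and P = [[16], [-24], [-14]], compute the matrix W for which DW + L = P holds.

W = [[1], [2], [-3]]

DW = P − L = [[19], [-18], [-8]].
Left-multiplying both sides by D⁻¹ gives W = D⁻¹(P − L).
D has determinant 3; D⁻¹ = [[1/3, 0, 2/3], [-4/3, 1, -17/3], [-7/3, 2, -29/3]].
W = D⁻¹(P − L) = [[1], [2], [-3]].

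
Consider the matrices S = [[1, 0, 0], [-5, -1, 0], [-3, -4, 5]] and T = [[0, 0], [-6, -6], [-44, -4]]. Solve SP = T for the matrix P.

P = [[0, 0], [6, 6], [-4, 4]]

Since S multiplies P on the left, P = S⁻¹T.
det S = -5; the adjugate gives S⁻¹ = [[1, 0, 0], [-5, -1, 0], [-17/5, -4/5, 1/5]].
P = S⁻¹T = [[1, 0, 0], [-5, -1, 0], [-17/5, -4/5, 1/5]] · [[0, 0], [-6, -6], [-44, -4]] = [[0, 0], [6, 6], [-4, 4]].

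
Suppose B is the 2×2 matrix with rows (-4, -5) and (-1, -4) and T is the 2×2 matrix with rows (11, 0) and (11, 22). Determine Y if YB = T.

Since B sits to the right of Y, Y = TB⁻¹.
det B = 11; the adjugate gives B⁻¹ = [[-4/11, 5/11], [1/11, -4/11]].
Y = TB⁻¹ = [[11, 0], [11, 22]] · [[-4/11, 5/11], [1/11, -4/11]] = [[-4, 5], [-2, -3]].

Y = [[-4, 5], [-2, -3]]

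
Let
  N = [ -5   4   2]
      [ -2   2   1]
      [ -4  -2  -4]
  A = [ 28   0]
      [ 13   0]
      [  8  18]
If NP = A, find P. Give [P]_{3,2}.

-6

N is on the left of P, so left-multiply by N⁻¹: P = N⁻¹A.
det N = 6, so N⁻¹ = [[-1, 2, 0], [-2, 14/3, 1/6], [2, -13/3, -1/3]].
P = N⁻¹A = [[-1, 2, 0], [-2, 14/3, 1/6], [2, -13/3, -1/3]] · [[28, 0], [13, 0], [8, 18]] = [[-2, 0], [6, 3], [-3, -6]].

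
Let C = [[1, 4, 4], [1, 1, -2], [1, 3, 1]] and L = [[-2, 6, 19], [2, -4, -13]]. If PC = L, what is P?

Right-multiplying both sides by C⁻¹ gives P = LC⁻¹.
det C = 3; the adjugate gives C⁻¹ = [[7/3, 8/3, -4], [-1, -1, 2], [2/3, 1/3, -1]].
P = LC⁻¹ = [[-2, 6, 19], [2, -4, -13]] · [[7/3, 8/3, -4], [-1, -1, 2], [2/3, 1/3, -1]] = [[2, -5, 1], [0, 5, -3]].

P = [[2, -5, 1], [0, 5, -3]]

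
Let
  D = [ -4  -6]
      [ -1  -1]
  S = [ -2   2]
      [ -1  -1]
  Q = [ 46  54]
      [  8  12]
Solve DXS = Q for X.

Isolating X: multiply by D⁻¹ from the left and S⁻¹ from the right, so X = D⁻¹QS⁻¹.
D has determinant -2; D⁻¹ = [[1/2, -3], [-1/2, 2]].
det S = 4, so S⁻¹ = [[-1/4, -1/2], [1/4, -1/2]].
D⁻¹Q = [[-1, -9], [-7, -3]].
X = (D⁻¹Q)S⁻¹ = [[-2, 5], [1, 5]].

X = [[-2, 5], [1, 5]]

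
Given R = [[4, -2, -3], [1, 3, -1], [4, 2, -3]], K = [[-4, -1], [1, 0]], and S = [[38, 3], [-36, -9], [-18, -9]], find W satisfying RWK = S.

W = [[3, 4], [3, -2], [3, -2]]

Left-multiply by R⁻¹ and right-multiply by K⁻¹: W = R⁻¹SK⁻¹.
det R = 4; the adjugate gives R⁻¹ = [[-7/4, -3, 11/4], [-1/4, 0, 1/4], [-5/2, -4, 7/2]].
det K = 1, so K⁻¹ = [[0, 1], [-1, -4]].
R⁻¹S = [[-8, -3], [-14, -3], [-14, -3]].
W = (R⁻¹S)K⁻¹ = [[3, 4], [3, -2], [3, -2]].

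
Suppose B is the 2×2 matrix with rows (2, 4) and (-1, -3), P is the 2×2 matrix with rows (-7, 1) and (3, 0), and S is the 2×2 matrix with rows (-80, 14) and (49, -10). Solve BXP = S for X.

Isolating X: multiply by B⁻¹ from the left and P⁻¹ from the right, so X = B⁻¹SP⁻¹.
B has determinant -2; B⁻¹ = [[3/2, 2], [-1/2, -1]].
det P = -3, so P⁻¹ = [[0, 1/3], [1, 7/3]].
B⁻¹S = [[-22, 1], [-9, 3]].
X = (B⁻¹S)P⁻¹ = [[1, -5], [3, 4]].

X = [[1, -5], [3, 4]]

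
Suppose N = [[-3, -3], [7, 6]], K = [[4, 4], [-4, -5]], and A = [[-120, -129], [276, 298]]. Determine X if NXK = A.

Isolating X: multiply by N⁻¹ from the left and K⁻¹ from the right, so X = N⁻¹AK⁻¹.
det N = 3; the adjugate gives N⁻¹ = [[2, 1], [-7/3, -1]].
det K = -4, so K⁻¹ = [[5/4, 1], [-1, -1]].
N⁻¹A = [[36, 40], [4, 3]].
X = (N⁻¹A)K⁻¹ = [[5, -4], [2, 1]].

X = [[5, -4], [2, 1]]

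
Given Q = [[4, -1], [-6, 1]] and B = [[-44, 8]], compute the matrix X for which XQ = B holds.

Right-multiplying both sides by Q⁻¹ gives X = BQ⁻¹.
Q has determinant -2; Q⁻¹ = [[-1/2, -1/2], [-3, -2]].
X = BQ⁻¹ = [[-44, 8]] · [[-1/2, -1/2], [-3, -2]] = [[-2, 6]].

X = [[-2, 6]]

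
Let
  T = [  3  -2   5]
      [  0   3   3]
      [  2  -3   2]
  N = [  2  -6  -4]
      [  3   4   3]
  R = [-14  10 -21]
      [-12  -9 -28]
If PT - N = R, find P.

P = [[-2, -3, -3], [-5, -2, 3]]

PT = R + N = [[-12, 4, -25], [-9, -5, -25]].
T is on the right of P, so right-multiply by T⁻¹: P = (R + N)T⁻¹.
det T = 3; the adjugate gives T⁻¹ = [[5, -11/3, -7], [2, -4/3, -3], [-2, 5/3, 3]].
P = (R + N)T⁻¹ = [[-2, -3, -3], [-5, -2, 3]].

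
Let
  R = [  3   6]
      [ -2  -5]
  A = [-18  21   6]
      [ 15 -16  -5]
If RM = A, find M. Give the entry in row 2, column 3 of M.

Left-multiplying both sides by R⁻¹ gives M = R⁻¹A.
det R = -3, so R⁻¹ = [[5/3, 2], [-2/3, -1]].
M = R⁻¹A = [[5/3, 2], [-2/3, -1]] · [[-18, 21, 6], [15, -16, -5]] = [[0, 3, 0], [-3, 2, 1]].

1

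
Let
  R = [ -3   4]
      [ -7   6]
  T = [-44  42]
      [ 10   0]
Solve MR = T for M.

M = [[3, 5], [6, -4]]

R is on the right of M, so right-multiply by R⁻¹: M = TR⁻¹.
R has determinant 10; R⁻¹ = [[3/5, -2/5], [7/10, -3/10]].
M = TR⁻¹ = [[-44, 42], [10, 0]] · [[3/5, -2/5], [7/10, -3/10]] = [[3, 5], [6, -4]].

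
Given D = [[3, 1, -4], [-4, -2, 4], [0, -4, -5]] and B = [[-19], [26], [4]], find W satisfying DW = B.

W = [[-6], [-1], [0]]

Left-multiplying both sides by D⁻¹ gives W = D⁻¹B.
det D = -6, so D⁻¹ = [[-13/3, -7/2, 2/3], [10/3, 5/2, -2/3], [-8/3, -2, 1/3]].
W = D⁻¹B = [[-13/3, -7/2, 2/3], [10/3, 5/2, -2/3], [-8/3, -2, 1/3]] · [[-19], [26], [4]] = [[-6], [-1], [0]].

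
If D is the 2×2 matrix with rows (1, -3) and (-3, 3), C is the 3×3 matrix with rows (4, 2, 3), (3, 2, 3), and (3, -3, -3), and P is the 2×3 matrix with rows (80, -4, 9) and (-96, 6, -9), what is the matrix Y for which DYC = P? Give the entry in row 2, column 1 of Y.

-3

Left-multiply by D⁻¹ and right-multiply by C⁻¹: Y = D⁻¹PC⁻¹.
D has determinant -6; D⁻¹ = [[-1/2, -1/2], [-1/2, -1/6]].
det C = 3; the adjugate gives C⁻¹ = [[1, -1, 0], [6, -7, -1], [-5, 6, 2/3]].
D⁻¹P = [[8, -1, 0], [-24, 1, -3]].
Y = (D⁻¹P)C⁻¹ = [[2, -1, 1], [-3, -1, -3]].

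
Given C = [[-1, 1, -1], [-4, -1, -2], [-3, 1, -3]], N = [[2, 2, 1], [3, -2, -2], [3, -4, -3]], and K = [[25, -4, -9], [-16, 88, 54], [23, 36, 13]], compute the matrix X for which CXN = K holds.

Left-multiply by C⁻¹ and right-multiply by N⁻¹: X = C⁻¹KN⁻¹.
C has determinant -4; C⁻¹ = [[-5/4, -1/2, 3/4], [3/2, 0, -1/2], [7/4, 1/2, -5/4]].
det N = -4, so N⁻¹ = [[1/2, -1/2, 1/2], [-3/4, 9/4, -7/4], [3/2, -7/2, 5/2]].
C⁻¹K = [[-6, -12, -6], [26, -24, -20], [7, -8, -5]].
X = (C⁻¹K)N⁻¹ = [[-3, -3, 3], [1, 3, 5], [2, -4, 5]].

X = [[-3, -3, 3], [1, 3, 5], [2, -4, 5]]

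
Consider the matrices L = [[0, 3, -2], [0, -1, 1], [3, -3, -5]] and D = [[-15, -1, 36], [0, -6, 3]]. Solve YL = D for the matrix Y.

Y = [[-5, 1, -5], [-3, -3, 0]]

Since L sits to the right of Y, Y = DL⁻¹.
det L = 3, so L⁻¹ = [[8/3, 7, 1/3], [1, 2, 0], [1, 3, 0]].
Y = DL⁻¹ = [[-15, -1, 36], [0, -6, 3]] · [[8/3, 7, 1/3], [1, 2, 0], [1, 3, 0]] = [[-5, 1, -5], [-3, -3, 0]].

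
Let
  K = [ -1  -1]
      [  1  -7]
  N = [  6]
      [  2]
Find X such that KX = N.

X = [[-5], [-1]]

Left-multiplying both sides by K⁻¹ gives X = K⁻¹N.
det K = 8, so K⁻¹ = [[-7/8, 1/8], [-1/8, -1/8]].
X = K⁻¹N = [[-7/8, 1/8], [-1/8, -1/8]] · [[6], [2]] = [[-5], [-1]].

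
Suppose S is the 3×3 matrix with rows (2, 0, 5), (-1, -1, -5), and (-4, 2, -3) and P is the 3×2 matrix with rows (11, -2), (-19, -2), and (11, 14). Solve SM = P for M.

M = [[-2, -6], [6, -2], [3, 2]]

Since S multiplies M on the left, M = S⁻¹P.
det S = -4, so S⁻¹ = [[-13/4, -5/2, -5/4], [-17/4, -7/2, -5/4], [3/2, 1, 1/2]].
M = S⁻¹P = [[-13/4, -5/2, -5/4], [-17/4, -7/2, -5/4], [3/2, 1, 1/2]] · [[11, -2], [-19, -2], [11, 14]] = [[-2, -6], [6, -2], [3, 2]].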